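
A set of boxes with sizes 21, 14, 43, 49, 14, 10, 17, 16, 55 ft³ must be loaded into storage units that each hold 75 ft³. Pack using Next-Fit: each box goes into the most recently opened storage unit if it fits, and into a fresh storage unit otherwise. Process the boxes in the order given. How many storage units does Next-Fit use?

21 ft³ → storage unit 1 (remaining 54 ft³)
14 ft³ → storage unit 1 (remaining 40 ft³)
43 ft³ → storage unit 2 (remaining 32 ft³)
49 ft³ → storage unit 3 (remaining 26 ft³)
14 ft³ → storage unit 3 (remaining 12 ft³)
10 ft³ → storage unit 3 (remaining 2 ft³)
17 ft³ → storage unit 4 (remaining 58 ft³)
16 ft³ → storage unit 4 (remaining 42 ft³)
55 ft³ → storage unit 5 (remaining 20 ft³)

5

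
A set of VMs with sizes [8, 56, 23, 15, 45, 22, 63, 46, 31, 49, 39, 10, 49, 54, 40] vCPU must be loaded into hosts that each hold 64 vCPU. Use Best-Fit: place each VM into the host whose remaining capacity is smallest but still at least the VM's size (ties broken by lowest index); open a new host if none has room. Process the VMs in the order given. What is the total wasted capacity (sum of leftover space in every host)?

154

Put 8 vCPU in host 1; 56 vCPU remain.
Put 56 vCPU in host 1; 0 vCPU remain.
Put 23 vCPU in host 2; 41 vCPU remain.
Put 15 vCPU in host 2; 26 vCPU remain.
Put 45 vCPU in host 3; 19 vCPU remain.
Put 22 vCPU in host 2; 4 vCPU remain.
Put 63 vCPU in host 4; 1 vCPU remain.
Put 46 vCPU in host 5; 18 vCPU remain.
Put 31 vCPU in host 6; 33 vCPU remain.
Put 49 vCPU in host 7; 15 vCPU remain.
Put 39 vCPU in host 8; 25 vCPU remain.
Put 10 vCPU in host 7; 5 vCPU remain.
Put 49 vCPU in host 9; 15 vCPU remain.
Put 54 vCPU in host 10; 10 vCPU remain.
Put 40 vCPU in host 11; 24 vCPU remain.
11 hosts × 64 vCPU = 704 vCPU; used 550 vCPU; unused 154 vCPU.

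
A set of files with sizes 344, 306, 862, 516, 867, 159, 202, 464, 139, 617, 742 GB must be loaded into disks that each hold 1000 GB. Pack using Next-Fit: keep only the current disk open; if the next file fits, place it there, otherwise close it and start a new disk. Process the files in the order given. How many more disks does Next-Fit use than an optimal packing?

Next-Fit: [344,306] [862] [516] [867] [159,202,464,139] [617] [742] → 7 disks.
Total size 5218 GB; any packing needs at least ⌈5218/1000⌉ = 6 disks.
An optimal packing achieves that bound: [867] [862] [742,202] [617,344] [516,464] [306,159,139] → 6 disks.
Excess: 7 − 6 = 1.

1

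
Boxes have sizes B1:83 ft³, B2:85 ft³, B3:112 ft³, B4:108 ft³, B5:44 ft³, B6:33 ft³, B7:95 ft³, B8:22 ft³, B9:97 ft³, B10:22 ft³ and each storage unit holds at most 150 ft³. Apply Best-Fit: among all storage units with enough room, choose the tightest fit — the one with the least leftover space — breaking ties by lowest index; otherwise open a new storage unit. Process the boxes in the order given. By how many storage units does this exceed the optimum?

Best-Fit: [83] [85,44] [112,33] [108,22] [95] [97,22] → 6 storage units.
6 boxes exceed 75 ft³ (half the capacity), and no two of those can share a storage unit, so at least 6 storage units are needed.
So 6 is already optimal.

0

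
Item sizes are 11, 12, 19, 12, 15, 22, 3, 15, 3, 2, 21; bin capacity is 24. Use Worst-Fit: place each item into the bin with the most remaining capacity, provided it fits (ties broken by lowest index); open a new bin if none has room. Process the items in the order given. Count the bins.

7

11 → bin 1 (remaining 13)
12 → bin 1 (remaining 1)
19 → bin 2 (remaining 5)
12 → bin 3 (remaining 12)
15 → bin 4 (remaining 9)
22 → bin 5 (remaining 2)
3 → bin 3 (remaining 9)
15 → bin 6 (remaining 9)
3 → bin 3 (remaining 6)
2 → bin 4 (remaining 7)
21 → bin 7 (remaining 3)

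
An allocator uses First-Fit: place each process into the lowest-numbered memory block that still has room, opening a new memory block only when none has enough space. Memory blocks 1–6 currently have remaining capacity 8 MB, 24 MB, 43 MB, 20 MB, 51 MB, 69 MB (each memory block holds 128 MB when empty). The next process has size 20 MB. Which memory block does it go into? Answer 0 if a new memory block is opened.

Memory blocks with room: memory block 2 (24 MB), memory block 3 (43 MB), memory block 4 (20 MB), memory block 5 (51 MB), memory block 6 (69 MB).
The first with room is memory block 2.

2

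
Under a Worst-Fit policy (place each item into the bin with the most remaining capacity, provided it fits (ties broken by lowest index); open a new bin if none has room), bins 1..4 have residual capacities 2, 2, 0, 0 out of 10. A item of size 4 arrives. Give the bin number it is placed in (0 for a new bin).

No bin has ≥ 4 free, so a new bin is opened.

0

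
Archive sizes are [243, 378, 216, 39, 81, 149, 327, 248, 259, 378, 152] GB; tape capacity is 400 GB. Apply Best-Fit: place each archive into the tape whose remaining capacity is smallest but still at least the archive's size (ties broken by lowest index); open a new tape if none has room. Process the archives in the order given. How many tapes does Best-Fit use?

Put 243 GB in tape 1; 157 GB remain.
Put 378 GB in tape 2; 22 GB remain.
Put 216 GB in tape 3; 184 GB remain.
Put 39 GB in tape 1; 118 GB remain.
Put 81 GB in tape 1; 37 GB remain.
Put 149 GB in tape 3; 35 GB remain.
Put 327 GB in tape 4; 73 GB remain.
Put 248 GB in tape 5; 152 GB remain.
Put 259 GB in tape 6; 141 GB remain.
Put 378 GB in tape 7; 22 GB remain.
Put 152 GB in tape 5; 0 GB remain.
Final tapes: [243,39,81] [378] [216,149] [327] [248,152] [259] [378].

7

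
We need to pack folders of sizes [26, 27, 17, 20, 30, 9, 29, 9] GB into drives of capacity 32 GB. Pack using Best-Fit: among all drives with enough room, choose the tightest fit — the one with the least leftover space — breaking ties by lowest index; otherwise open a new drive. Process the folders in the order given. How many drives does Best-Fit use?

6

26 GB → drive 1 (remaining 6 GB)
27 GB → drive 2 (remaining 5 GB)
17 GB → drive 3 (remaining 15 GB)
20 GB → drive 4 (remaining 12 GB)
30 GB → drive 5 (remaining 2 GB)
9 GB → drive 4 (remaining 3 GB)
29 GB → drive 6 (remaining 3 GB)
9 GB → drive 3 (remaining 6 GB)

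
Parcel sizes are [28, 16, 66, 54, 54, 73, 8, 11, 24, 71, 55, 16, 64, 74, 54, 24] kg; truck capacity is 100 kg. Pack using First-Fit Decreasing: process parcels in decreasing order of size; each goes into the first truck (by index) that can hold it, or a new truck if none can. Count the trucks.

9

Sorted descending: 74, 73, 71, 66, 64, 55, 54, 54, 54, 28, 24, 24, 16, 16, 11, 8.
Put 74 kg in truck 1; 26 kg remain.
Put 73 kg in truck 2; 27 kg remain.
Put 71 kg in truck 3; 29 kg remain.
Put 66 kg in truck 4; 34 kg remain.
Put 64 kg in truck 5; 36 kg remain.
Put 55 kg in truck 6; 45 kg remain.
Put 54 kg in truck 7; 46 kg remain.
Put 54 kg in truck 8; 46 kg remain.
Put 54 kg in truck 9; 46 kg remain.
Put 28 kg in truck 3; 1 kg remain.
Put 24 kg in truck 1; 2 kg remain.
Put 24 kg in truck 2; 3 kg remain.
Put 16 kg in truck 4; 18 kg remain.
Put 16 kg in truck 4; 2 kg remain.
Put 11 kg in truck 5; 25 kg remain.
Put 8 kg in truck 5; 17 kg remain.
Final trucks: [74,24] [73,24] [71,28] [66,16,16] [64,11,8] [55] [54] [54] [54].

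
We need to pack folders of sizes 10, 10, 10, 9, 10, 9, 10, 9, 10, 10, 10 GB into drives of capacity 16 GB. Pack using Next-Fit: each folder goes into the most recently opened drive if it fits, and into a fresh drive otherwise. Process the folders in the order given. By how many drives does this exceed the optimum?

Next-Fit: [10] [10] [10] [9] [10] [9] [10] [9] [10] [10] [10] → 11 drives.
11 folders exceed 8 GB (half the capacity), and no two of those can share a drive, so at least 11 drives are needed.
So 11 is already optimal.

0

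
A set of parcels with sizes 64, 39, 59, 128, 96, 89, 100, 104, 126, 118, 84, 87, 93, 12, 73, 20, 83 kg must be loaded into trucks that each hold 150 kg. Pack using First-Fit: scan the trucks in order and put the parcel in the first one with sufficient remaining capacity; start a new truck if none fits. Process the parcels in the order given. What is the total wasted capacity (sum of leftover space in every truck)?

64 kg → truck 1 (remaining 86 kg)
39 kg → truck 1 (remaining 47 kg)
59 kg → truck 2 (remaining 91 kg)
128 kg → truck 3 (remaining 22 kg)
96 kg → truck 4 (remaining 54 kg)
89 kg → truck 2 (remaining 2 kg)
100 kg → truck 5 (remaining 50 kg)
104 kg → truck 6 (remaining 46 kg)
126 kg → truck 7 (remaining 24 kg)
118 kg → truck 8 (remaining 32 kg)
84 kg → truck 9 (remaining 66 kg)
87 kg → truck 10 (remaining 63 kg)
93 kg → truck 11 (remaining 57 kg)
12 kg → truck 1 (remaining 35 kg)
73 kg → truck 12 (remaining 77 kg)
20 kg → truck 1 (remaining 15 kg)
83 kg → truck 13 (remaining 67 kg)
13 trucks × 150 kg = 1950 kg; used 1375 kg; unused 575 kg.

575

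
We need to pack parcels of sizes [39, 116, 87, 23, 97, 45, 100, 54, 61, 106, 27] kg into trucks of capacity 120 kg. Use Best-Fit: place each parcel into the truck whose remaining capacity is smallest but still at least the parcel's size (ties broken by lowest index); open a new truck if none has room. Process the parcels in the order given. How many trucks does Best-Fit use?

39 kg → truck 1 (remaining 81 kg)
116 kg → truck 2 (remaining 4 kg)
87 kg → truck 3 (remaining 33 kg)
23 kg → truck 3 (remaining 10 kg)
97 kg → truck 4 (remaining 23 kg)
45 kg → truck 1 (remaining 36 kg)
100 kg → truck 5 (remaining 20 kg)
54 kg → truck 6 (remaining 66 kg)
61 kg → truck 6 (remaining 5 kg)
106 kg → truck 7 (remaining 14 kg)
27 kg → truck 1 (remaining 9 kg)
Final trucks: [39,45,27] [116] [87,23] [97] [100] [54,61] [106].

7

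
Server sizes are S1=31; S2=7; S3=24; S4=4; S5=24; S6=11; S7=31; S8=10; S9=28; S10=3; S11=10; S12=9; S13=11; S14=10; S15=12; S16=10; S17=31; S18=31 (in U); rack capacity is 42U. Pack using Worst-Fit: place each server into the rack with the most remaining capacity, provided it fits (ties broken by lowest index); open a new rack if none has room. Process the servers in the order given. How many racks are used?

S1 (31U) → rack 1 (remaining 11U)
S2 (7U) → rack 1 (remaining 4U)
S3 (24U) → rack 2 (remaining 18U)
S4 (4U) → rack 2 (remaining 14U)
S5 (24U) → rack 3 (remaining 18U)
S6 (11U) → rack 3 (remaining 7U)
S7 (31U) → rack 4 (remaining 11U)
S8 (10U) → rack 2 (remaining 4U)
S9 (28U) → rack 5 (remaining 14U)
S10 (3U) → rack 5 (remaining 11U)
S11 (10U) → rack 4 (remaining 1U)
S12 (9U) → rack 5 (remaining 2U)
S13 (11U) → rack 6 (remaining 31U)
S14 (10U) → rack 6 (remaining 21U)
S15 (12U) → rack 6 (remaining 9U)
S16 (10U) → rack 7 (remaining 32U)
S17 (31U) → rack 7 (remaining 1U)
S18 (31U) → rack 8 (remaining 11U)

8 racks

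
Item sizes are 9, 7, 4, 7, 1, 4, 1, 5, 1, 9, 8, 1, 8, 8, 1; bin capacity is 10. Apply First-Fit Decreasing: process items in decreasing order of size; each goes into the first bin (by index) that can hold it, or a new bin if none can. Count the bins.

Sorted descending: 9, 9, 8, 8, 8, 7, 7, 5, 4, 4, 1, 1, 1, 1, 1.
9 → bin 1 (remaining 1)
9 → bin 2 (remaining 1)
8 → bin 3 (remaining 2)
8 → bin 4 (remaining 2)
8 → bin 5 (remaining 2)
7 → bin 6 (remaining 3)
7 → bin 7 (remaining 3)
5 → bin 8 (remaining 5)
4 → bin 8 (remaining 1)
4 → bin 9 (remaining 6)
1 → bin 1 (remaining 0)
1 → bin 2 (remaining 0)
1 → bin 3 (remaining 1)
1 → bin 3 (remaining 0)
1 → bin 4 (remaining 1)
Final bins: [9,1] [9,1] [8,1,1] [8,1] [8] [7] [7] [5,4] [4].

9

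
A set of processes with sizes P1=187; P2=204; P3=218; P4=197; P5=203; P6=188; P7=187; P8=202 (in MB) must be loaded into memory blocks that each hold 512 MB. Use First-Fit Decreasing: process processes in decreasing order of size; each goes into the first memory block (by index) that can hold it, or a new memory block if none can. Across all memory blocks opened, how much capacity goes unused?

462

Sorted descending: 218, 204, 203, 202, 197, 188, 187, 187.
Put 218 MB in memory block 1; 294 MB remain.
Put 204 MB in memory block 1; 90 MB remain.
Put 203 MB in memory block 2; 309 MB remain.
Put 202 MB in memory block 2; 107 MB remain.
Put 197 MB in memory block 3; 315 MB remain.
Put 188 MB in memory block 3; 127 MB remain.
Put 187 MB in memory block 4; 325 MB remain.
Put 187 MB in memory block 4; 138 MB remain.
4 memory blocks × 512 MB = 2048 MB; used 1586 MB; unused 462 MB.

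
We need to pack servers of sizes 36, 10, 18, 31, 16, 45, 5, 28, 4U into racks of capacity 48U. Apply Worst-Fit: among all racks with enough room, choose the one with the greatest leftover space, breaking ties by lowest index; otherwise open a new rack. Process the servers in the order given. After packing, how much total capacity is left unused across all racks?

47

36U → rack 1 (remaining 12U)
10U → rack 1 (remaining 2U)
18U → rack 2 (remaining 30U)
31U → rack 3 (remaining 17U)
16U → rack 2 (remaining 14U)
45U → rack 4 (remaining 3U)
5U → rack 3 (remaining 12U)
28U → rack 5 (remaining 20U)
4U → rack 5 (remaining 16U)
5 racks × 48U = 240U; used 193U; unused 47U.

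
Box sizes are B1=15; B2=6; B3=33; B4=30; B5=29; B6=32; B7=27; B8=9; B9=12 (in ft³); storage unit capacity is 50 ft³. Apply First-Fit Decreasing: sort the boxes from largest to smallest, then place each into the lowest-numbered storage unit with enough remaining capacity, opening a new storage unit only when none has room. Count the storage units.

Sorted descending: 33, 32, 30, 29, 27, 15, 12, 9, 6.
Put 33 ft³ in storage unit 1; 17 ft³ remain.
Put 32 ft³ in storage unit 2; 18 ft³ remain.
Put 30 ft³ in storage unit 3; 20 ft³ remain.
Put 29 ft³ in storage unit 4; 21 ft³ remain.
Put 27 ft³ in storage unit 5; 23 ft³ remain.
Put 15 ft³ in storage unit 1; 2 ft³ remain.
Put 12 ft³ in storage unit 2; 6 ft³ remain.
Put 9 ft³ in storage unit 3; 11 ft³ remain.
Put 6 ft³ in storage unit 2; 0 ft³ remain.

5 storage units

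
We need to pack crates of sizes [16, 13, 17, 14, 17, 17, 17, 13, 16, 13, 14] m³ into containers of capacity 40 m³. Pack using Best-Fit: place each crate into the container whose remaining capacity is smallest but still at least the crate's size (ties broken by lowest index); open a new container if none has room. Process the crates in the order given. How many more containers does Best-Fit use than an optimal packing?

Best-Fit: [16,13] [17,14] [17,17] [17,13] [16,13] [14] → 6 containers.
Total size 167 m³; any packing needs at least ⌈167/40⌉ = 5 containers.
An optimal packing achieves that bound: [17,17] [17,17] [16,16] [14,14] [13,13,13] → 5 containers.
Excess: 6 − 5 = 1.

1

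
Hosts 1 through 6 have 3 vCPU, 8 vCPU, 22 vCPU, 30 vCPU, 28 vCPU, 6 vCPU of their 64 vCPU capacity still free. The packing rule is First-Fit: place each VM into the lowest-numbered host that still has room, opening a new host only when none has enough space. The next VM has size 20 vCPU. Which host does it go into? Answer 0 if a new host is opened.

3

Hosts with room: host 3 (22 vCPU), host 4 (30 vCPU), host 5 (28 vCPU).
The first with room is host 3.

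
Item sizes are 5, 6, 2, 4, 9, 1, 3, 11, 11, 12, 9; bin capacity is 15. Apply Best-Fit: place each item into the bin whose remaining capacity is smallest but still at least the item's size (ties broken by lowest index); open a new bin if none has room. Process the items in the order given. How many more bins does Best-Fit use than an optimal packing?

1

Best-Fit: [5,6,2,1] [4,9] [3,11] [11] [12] [9] → 6 bins.
Total size 73; any packing needs at least ⌈73/15⌉ = 5 bins.
An optimal packing achieves that bound: [12,3] [11,4] [11,2,1] [9,6] [9,5] → 5 bins.
Excess: 6 − 5 = 1.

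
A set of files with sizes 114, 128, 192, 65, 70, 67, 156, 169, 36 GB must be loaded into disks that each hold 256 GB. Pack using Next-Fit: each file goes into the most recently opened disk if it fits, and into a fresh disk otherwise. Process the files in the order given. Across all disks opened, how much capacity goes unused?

114 GB → disk 1 (remaining 142 GB)
128 GB → disk 1 (remaining 14 GB)
192 GB → disk 2 (remaining 64 GB)
65 GB → disk 3 (remaining 191 GB)
70 GB → disk 3 (remaining 121 GB)
67 GB → disk 3 (remaining 54 GB)
156 GB → disk 4 (remaining 100 GB)
169 GB → disk 5 (remaining 87 GB)
36 GB → disk 5 (remaining 51 GB)
5 disks × 256 GB = 1280 GB; used 997 GB; unused 283 GB.

283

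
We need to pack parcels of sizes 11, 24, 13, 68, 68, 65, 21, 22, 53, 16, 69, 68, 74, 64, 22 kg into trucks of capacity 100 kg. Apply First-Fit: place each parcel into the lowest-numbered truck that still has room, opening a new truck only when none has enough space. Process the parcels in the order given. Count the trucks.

9

truck 1: place 11 kg, 89 kg left
truck 1: place 24 kg, 65 kg left
truck 1: place 13 kg, 52 kg left
truck 2: place 68 kg, 32 kg left
truck 3: place 68 kg, 32 kg left
truck 4: place 65 kg, 35 kg left
truck 1: place 21 kg, 31 kg left
truck 1: place 22 kg, 9 kg left
truck 5: place 53 kg, 47 kg left
truck 2: place 16 kg, 16 kg left
truck 6: place 69 kg, 31 kg left
truck 7: place 68 kg, 32 kg left
truck 8: place 74 kg, 26 kg left
truck 9: place 64 kg, 36 kg left
truck 3: place 22 kg, 10 kg left
Final trucks: [11,24,13,21,22] [68,16] [68,22] [65] [53] [69] [68] [74] [64].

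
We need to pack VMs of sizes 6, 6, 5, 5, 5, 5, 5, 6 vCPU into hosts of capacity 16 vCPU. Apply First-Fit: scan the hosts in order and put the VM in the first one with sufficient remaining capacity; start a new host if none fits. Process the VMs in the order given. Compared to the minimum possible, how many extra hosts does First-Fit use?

0

First-Fit: [6,6] [5,5,5] [5,5,6] → 3 hosts.
Total size 43 vCPU; any packing needs at least ⌈43/16⌉ = 3 hosts.
So 3 is already optimal.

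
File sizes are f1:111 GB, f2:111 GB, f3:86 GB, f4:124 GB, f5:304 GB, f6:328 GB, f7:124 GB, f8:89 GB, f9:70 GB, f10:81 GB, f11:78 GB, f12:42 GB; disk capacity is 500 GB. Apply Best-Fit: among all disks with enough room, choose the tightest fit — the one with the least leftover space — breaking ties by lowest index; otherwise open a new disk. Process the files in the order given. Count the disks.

4

disk 1: place f1 (111 GB), 389 GB left
disk 1: place f2 (111 GB), 278 GB left
disk 1: place f3 (86 GB), 192 GB left
disk 1: place f4 (124 GB), 68 GB left
disk 2: place f5 (304 GB), 196 GB left
disk 3: place f6 (328 GB), 172 GB left
disk 3: place f7 (124 GB), 48 GB left
disk 2: place f8 (89 GB), 107 GB left
disk 2: place f9 (70 GB), 37 GB left
disk 4: place f10 (81 GB), 419 GB left
disk 4: place f11 (78 GB), 341 GB left
disk 3: place f12 (42 GB), 6 GB left
Final disks: [111,111,86,124] [304,89,70] [328,124,42] [81,78].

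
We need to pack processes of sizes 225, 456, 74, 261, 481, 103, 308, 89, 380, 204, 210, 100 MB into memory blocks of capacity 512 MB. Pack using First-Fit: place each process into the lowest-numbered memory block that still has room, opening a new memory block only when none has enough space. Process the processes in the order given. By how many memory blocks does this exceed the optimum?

1

First-Fit: [225,74,103,89] [456] [261,204] [481] [308,100] [380] [210] → 7 memory blocks.
Total size 2891 MB; any packing needs at least ⌈2891/512⌉ = 6 memory blocks.
An optimal packing achieves that bound: [481] [456] [380,103] [308,204] [261,225] [210,100,89,74] → 6 memory blocks.
Excess: 7 − 6 = 1.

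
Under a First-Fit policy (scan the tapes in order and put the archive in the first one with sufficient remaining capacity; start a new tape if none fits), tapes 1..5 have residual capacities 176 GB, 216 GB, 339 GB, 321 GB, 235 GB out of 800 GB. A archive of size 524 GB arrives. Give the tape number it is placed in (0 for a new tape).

No tape has ≥ 524 GB free, so a new tape is opened.

0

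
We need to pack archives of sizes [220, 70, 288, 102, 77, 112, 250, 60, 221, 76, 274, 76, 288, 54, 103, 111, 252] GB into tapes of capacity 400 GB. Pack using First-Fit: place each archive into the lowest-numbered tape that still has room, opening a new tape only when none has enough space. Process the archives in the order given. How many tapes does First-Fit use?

8 tapes

Put 220 GB in tape 1; 180 GB remain.
Put 70 GB in tape 1; 110 GB remain.
Put 288 GB in tape 2; 112 GB remain.
Put 102 GB in tape 1; 8 GB remain.
Put 77 GB in tape 2; 35 GB remain.
Put 112 GB in tape 3; 288 GB remain.
Put 250 GB in tape 3; 38 GB remain.
Put 60 GB in tape 4; 340 GB remain.
Put 221 GB in tape 4; 119 GB remain.
Put 76 GB in tape 4; 43 GB remain.
Put 274 GB in tape 5; 126 GB remain.
Put 76 GB in tape 5; 50 GB remain.
Put 288 GB in tape 6; 112 GB remain.
Put 54 GB in tape 6; 58 GB remain.
Put 103 GB in tape 7; 297 GB remain.
Put 111 GB in tape 7; 186 GB remain.
Put 252 GB in tape 8; 148 GB remain.
Final tapes: [220,70,102] [288,77] [112,250] [60,221,76] [274,76] [288,54] [103,111] [252].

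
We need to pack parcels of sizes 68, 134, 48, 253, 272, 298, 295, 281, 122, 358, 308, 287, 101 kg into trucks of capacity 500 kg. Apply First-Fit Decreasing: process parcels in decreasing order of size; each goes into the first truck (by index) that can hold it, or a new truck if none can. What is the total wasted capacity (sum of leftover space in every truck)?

1175

Sorted descending: 358, 308, 298, 295, 287, 281, 272, 253, 134, 122, 101, 68, 48.
Put 358 kg in truck 1; 142 kg remain.
Put 308 kg in truck 2; 192 kg remain.
Put 298 kg in truck 3; 202 kg remain.
Put 295 kg in truck 4; 205 kg remain.
Put 287 kg in truck 5; 213 kg remain.
Put 281 kg in truck 6; 219 kg remain.
Put 272 kg in truck 7; 228 kg remain.
Put 253 kg in truck 8; 247 kg remain.
Put 134 kg in truck 1; 8 kg remain.
Put 122 kg in truck 2; 70 kg remain.
Put 101 kg in truck 3; 101 kg remain.
Put 68 kg in truck 2; 2 kg remain.
Put 48 kg in truck 3; 53 kg remain.
8 trucks × 500 kg = 4000 kg; used 2825 kg; unused 1175 kg.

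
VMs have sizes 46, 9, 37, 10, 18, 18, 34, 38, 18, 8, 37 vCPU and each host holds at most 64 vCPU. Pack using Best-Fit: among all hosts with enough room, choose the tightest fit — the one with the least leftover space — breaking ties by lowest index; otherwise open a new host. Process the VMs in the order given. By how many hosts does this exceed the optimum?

Best-Fit: [46,9] [37,10] [18,18] [34] [38,18,8] [37] → 6 hosts.
Total size 273 vCPU; any packing needs at least ⌈273/64⌉ = 5 hosts.
An optimal packing achieves that bound: [46,18] [38,18,8] [37,18,9] [37,10] [34] → 5 hosts.
Excess: 6 − 5 = 1.

1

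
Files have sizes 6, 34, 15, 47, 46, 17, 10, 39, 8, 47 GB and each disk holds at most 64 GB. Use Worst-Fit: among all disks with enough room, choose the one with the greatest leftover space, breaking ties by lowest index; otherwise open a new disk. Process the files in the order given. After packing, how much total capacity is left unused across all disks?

Put 6 GB in disk 1; 58 GB remain.
Put 34 GB in disk 1; 24 GB remain.
Put 15 GB in disk 1; 9 GB remain.
Put 47 GB in disk 2; 17 GB remain.
Put 46 GB in disk 3; 18 GB remain.
Put 17 GB in disk 3; 1 GB remain.
Put 10 GB in disk 2; 7 GB remain.
Put 39 GB in disk 4; 25 GB remain.
Put 8 GB in disk 4; 17 GB remain.
Put 47 GB in disk 5; 17 GB remain.
5 disks × 64 GB = 320 GB; used 269 GB; unused 51 GB.

51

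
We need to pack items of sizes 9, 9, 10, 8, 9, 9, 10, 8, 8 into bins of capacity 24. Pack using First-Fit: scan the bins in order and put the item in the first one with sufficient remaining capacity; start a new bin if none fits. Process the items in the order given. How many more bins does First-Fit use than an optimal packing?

First-Fit: [9,9] [10,8] [9,9] [10,8] [8] → 5 bins.
Total size 80; any packing needs at least ⌈80/24⌉ = 4 bins.
An optimal packing achieves that bound: [10,10] [9,9] [9,9] [8,8,8] → 4 bins.
Excess: 5 − 4 = 1.

1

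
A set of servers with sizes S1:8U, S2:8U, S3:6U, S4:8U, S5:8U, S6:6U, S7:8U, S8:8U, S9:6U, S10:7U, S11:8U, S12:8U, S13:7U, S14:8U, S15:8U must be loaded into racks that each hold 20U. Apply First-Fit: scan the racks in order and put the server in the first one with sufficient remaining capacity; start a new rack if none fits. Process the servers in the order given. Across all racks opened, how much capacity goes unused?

28

S1 (8U) → rack 1 (remaining 12U)
S2 (8U) → rack 1 (remaining 4U)
S3 (6U) → rack 2 (remaining 14U)
S4 (8U) → rack 2 (remaining 6U)
S5 (8U) → rack 3 (remaining 12U)
S6 (6U) → rack 2 (remaining 0U)
S7 (8U) → rack 3 (remaining 4U)
S8 (8U) → rack 4 (remaining 12U)
S9 (6U) → rack 4 (remaining 6U)
S10 (7U) → rack 5 (remaining 13U)
S11 (8U) → rack 5 (remaining 5U)
S12 (8U) → rack 6 (remaining 12U)
S13 (7U) → rack 6 (remaining 5U)
S14 (8U) → rack 7 (remaining 12U)
S15 (8U) → rack 7 (remaining 4U)
7 racks × 20U = 140U; used 112U; unused 28U.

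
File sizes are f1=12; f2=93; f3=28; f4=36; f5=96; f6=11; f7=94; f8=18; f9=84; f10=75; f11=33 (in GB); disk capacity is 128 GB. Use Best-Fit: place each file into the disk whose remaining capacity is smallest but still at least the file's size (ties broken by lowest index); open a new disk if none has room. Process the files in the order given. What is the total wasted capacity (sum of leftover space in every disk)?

188

disk 1: place f1 (12 GB), 116 GB left
disk 1: place f2 (93 GB), 23 GB left
disk 2: place f3 (28 GB), 100 GB left
disk 2: place f4 (36 GB), 64 GB left
disk 3: place f5 (96 GB), 32 GB left
disk 1: place f6 (11 GB), 12 GB left
disk 4: place f7 (94 GB), 34 GB left
disk 3: place f8 (18 GB), 14 GB left
disk 5: place f9 (84 GB), 44 GB left
disk 6: place f10 (75 GB), 53 GB left
disk 4: place f11 (33 GB), 1 GB left
6 disks × 128 GB = 768 GB; used 580 GB; unused 188 GB.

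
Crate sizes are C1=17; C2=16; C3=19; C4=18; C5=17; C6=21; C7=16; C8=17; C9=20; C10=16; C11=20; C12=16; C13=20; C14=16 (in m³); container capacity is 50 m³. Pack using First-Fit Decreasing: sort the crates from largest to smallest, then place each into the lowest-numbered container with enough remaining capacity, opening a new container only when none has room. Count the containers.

Sorted descending: 21, 20, 20, 20, 19, 18, 17, 17, 17, 16, 16, 16, 16, 16.
container 1: place 21 m³, 29 m³ left
container 1: place 20 m³, 9 m³ left
container 2: place 20 m³, 30 m³ left
container 2: place 20 m³, 10 m³ left
container 3: place 19 m³, 31 m³ left
container 3: place 18 m³, 13 m³ left
container 4: place 17 m³, 33 m³ left
container 4: place 17 m³, 16 m³ left
container 5: place 17 m³, 33 m³ left
container 4: place 16 m³, 0 m³ left
container 5: place 16 m³, 17 m³ left
container 5: place 16 m³, 1 m³ left
container 6: place 16 m³, 34 m³ left
container 6: place 16 m³, 18 m³ left
Final containers: [21,20] [20,20] [19,18] [17,17,16] [17,16,16] [16,16].

6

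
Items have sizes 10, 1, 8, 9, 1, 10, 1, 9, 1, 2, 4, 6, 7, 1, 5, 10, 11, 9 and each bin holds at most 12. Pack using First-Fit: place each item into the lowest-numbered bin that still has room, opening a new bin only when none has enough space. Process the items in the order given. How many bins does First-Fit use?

Put 10 in bin 1; 2 remain.
Put 1 in bin 1; 1 remain.
Put 8 in bin 2; 4 remain.
Put 9 in bin 3; 3 remain.
Put 1 in bin 1; 0 remain.
Put 10 in bin 4; 2 remain.
Put 1 in bin 2; 3 remain.
Put 9 in bin 5; 3 remain.
Put 1 in bin 2; 2 remain.
Put 2 in bin 2; 0 remain.
Put 4 in bin 6; 8 remain.
Put 6 in bin 6; 2 remain.
Put 7 in bin 7; 5 remain.
Put 1 in bin 3; 2 remain.
Put 5 in bin 7; 0 remain.
Put 10 in bin 8; 2 remain.
Put 11 in bin 9; 1 remain.
Put 9 in bin 10; 3 remain.
Final bins: [10,1,1] [8,1,1,2] [9,1] [10] [9] [4,6] [7,5] [10] [11] [9].

10 bins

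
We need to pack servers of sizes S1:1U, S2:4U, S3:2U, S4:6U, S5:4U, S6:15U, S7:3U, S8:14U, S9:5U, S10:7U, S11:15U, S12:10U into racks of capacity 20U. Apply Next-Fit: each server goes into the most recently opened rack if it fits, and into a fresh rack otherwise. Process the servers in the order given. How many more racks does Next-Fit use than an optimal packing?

1

Next-Fit: [1,4,2,6,4] [15,3] [14,5] [7] [15] [10] → 6 racks.
Total size 86U; any packing needs at least ⌈86/20⌉ = 5 racks.
An optimal packing achieves that bound: [15,5] [15,4,1] [14,6] [10,7,3] [4,2] → 5 racks.
Excess: 6 − 5 = 1.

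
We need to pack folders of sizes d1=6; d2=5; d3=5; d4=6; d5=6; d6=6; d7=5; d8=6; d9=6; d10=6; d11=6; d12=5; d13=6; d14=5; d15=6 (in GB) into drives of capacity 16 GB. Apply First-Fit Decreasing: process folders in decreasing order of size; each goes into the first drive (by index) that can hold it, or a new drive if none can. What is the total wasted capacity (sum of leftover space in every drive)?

27

Sorted descending: 6, 6, 6, 6, 6, 6, 6, 6, 6, 6, 5, 5, 5, 5, 5.
drive 1: place 6 GB, 10 GB left
drive 1: place 6 GB, 4 GB left
drive 2: place 6 GB, 10 GB left
drive 2: place 6 GB, 4 GB left
drive 3: place 6 GB, 10 GB left
drive 3: place 6 GB, 4 GB left
drive 4: place 6 GB, 10 GB left
drive 4: place 6 GB, 4 GB left
drive 5: place 6 GB, 10 GB left
drive 5: place 6 GB, 4 GB left
drive 6: place 5 GB, 11 GB left
drive 6: place 5 GB, 6 GB left
drive 6: place 5 GB, 1 GB left
drive 7: place 5 GB, 11 GB left
drive 7: place 5 GB, 6 GB left
7 drives × 16 GB = 112 GB; used 85 GB; unused 27 GB.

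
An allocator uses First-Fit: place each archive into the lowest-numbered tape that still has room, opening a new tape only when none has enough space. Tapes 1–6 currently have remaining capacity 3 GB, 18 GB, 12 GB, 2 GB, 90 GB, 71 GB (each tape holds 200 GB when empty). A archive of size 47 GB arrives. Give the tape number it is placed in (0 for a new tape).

Tapes with room: tape 5 (90 GB), tape 6 (71 GB).
The first with room is tape 5.

5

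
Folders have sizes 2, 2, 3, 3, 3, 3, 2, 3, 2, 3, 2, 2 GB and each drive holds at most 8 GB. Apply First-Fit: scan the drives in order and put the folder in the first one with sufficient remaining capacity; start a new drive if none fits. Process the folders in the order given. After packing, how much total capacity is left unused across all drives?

Put 2 GB in drive 1; 6 GB remain.
Put 2 GB in drive 1; 4 GB remain.
Put 3 GB in drive 1; 1 GB remain.
Put 3 GB in drive 2; 5 GB remain.
Put 3 GB in drive 2; 2 GB remain.
Put 3 GB in drive 3; 5 GB remain.
Put 2 GB in drive 2; 0 GB remain.
Put 3 GB in drive 3; 2 GB remain.
Put 2 GB in drive 3; 0 GB remain.
Put 3 GB in drive 4; 5 GB remain.
Put 2 GB in drive 4; 3 GB remain.
Put 2 GB in drive 4; 1 GB remain.
4 drives × 8 GB = 32 GB; used 30 GB; unused 2 GB.

2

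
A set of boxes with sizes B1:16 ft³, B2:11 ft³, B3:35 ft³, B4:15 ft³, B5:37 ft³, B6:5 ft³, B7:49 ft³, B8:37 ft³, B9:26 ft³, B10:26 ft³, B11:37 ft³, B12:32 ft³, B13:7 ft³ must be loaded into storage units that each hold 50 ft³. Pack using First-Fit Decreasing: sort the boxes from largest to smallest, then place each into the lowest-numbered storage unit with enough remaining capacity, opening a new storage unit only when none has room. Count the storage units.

Sorted descending: 49, 37, 37, 37, 35, 32, 26, 26, 16, 15, 11, 7, 5.
Put 49 ft³ in storage unit 1; 1 ft³ remain.
Put 37 ft³ in storage unit 2; 13 ft³ remain.
Put 37 ft³ in storage unit 3; 13 ft³ remain.
Put 37 ft³ in storage unit 4; 13 ft³ remain.
Put 35 ft³ in storage unit 5; 15 ft³ remain.
Put 32 ft³ in storage unit 6; 18 ft³ remain.
Put 26 ft³ in storage unit 7; 24 ft³ remain.
Put 26 ft³ in storage unit 8; 24 ft³ remain.
Put 16 ft³ in storage unit 6; 2 ft³ remain.
Put 15 ft³ in storage unit 5; 0 ft³ remain.
Put 11 ft³ in storage unit 2; 2 ft³ remain.
Put 7 ft³ in storage unit 3; 6 ft³ remain.
Put 5 ft³ in storage unit 3; 1 ft³ remain.

8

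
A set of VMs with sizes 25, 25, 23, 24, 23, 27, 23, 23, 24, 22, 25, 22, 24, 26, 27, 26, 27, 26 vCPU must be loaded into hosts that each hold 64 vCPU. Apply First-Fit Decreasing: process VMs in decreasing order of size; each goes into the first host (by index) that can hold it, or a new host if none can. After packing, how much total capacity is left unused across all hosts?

134

Sorted descending: 27, 27, 27, 26, 26, 26, 25, 25, 25, 24, 24, 24, 23, 23, 23, 23, 22, 22.
host 1: place 27 vCPU, 37 vCPU left
host 1: place 27 vCPU, 10 vCPU left
host 2: place 27 vCPU, 37 vCPU left
host 2: place 26 vCPU, 11 vCPU left
host 3: place 26 vCPU, 38 vCPU left
host 3: place 26 vCPU, 12 vCPU left
host 4: place 25 vCPU, 39 vCPU left
host 4: place 25 vCPU, 14 vCPU left
host 5: place 25 vCPU, 39 vCPU left
host 5: place 24 vCPU, 15 vCPU left
host 6: place 24 vCPU, 40 vCPU left
host 6: place 24 vCPU, 16 vCPU left
host 7: place 23 vCPU, 41 vCPU left
host 7: place 23 vCPU, 18 vCPU left
host 8: place 23 vCPU, 41 vCPU left
host 8: place 23 vCPU, 18 vCPU left
host 9: place 22 vCPU, 42 vCPU left
host 9: place 22 vCPU, 20 vCPU left
9 hosts × 64 vCPU = 576 vCPU; used 442 vCPU; unused 134 vCPU.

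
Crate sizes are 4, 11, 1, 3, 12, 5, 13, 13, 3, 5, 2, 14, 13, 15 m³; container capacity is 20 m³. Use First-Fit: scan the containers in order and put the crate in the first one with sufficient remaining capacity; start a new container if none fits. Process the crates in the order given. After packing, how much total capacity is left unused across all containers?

26

container 1: place 4 m³, 16 m³ left
container 1: place 11 m³, 5 m³ left
container 1: place 1 m³, 4 m³ left
container 1: place 3 m³, 1 m³ left
container 2: place 12 m³, 8 m³ left
container 2: place 5 m³, 3 m³ left
container 3: place 13 m³, 7 m³ left
container 4: place 13 m³, 7 m³ left
container 2: place 3 m³, 0 m³ left
container 3: place 5 m³, 2 m³ left
container 3: place 2 m³, 0 m³ left
container 5: place 14 m³, 6 m³ left
container 6: place 13 m³, 7 m³ left
container 7: place 15 m³, 5 m³ left
7 containers × 20 m³ = 140 m³; used 114 m³; unused 26 m³.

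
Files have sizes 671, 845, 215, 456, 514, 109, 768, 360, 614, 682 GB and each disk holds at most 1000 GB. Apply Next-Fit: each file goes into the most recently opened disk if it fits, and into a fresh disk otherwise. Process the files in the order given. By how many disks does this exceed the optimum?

1

Next-Fit: [671] [845] [215,456] [514,109] [768] [360,614] [682] → 7 disks.
Total size 5234 GB; any packing needs at least ⌈5234/1000⌉ = 6 disks.
An optimal packing achieves that bound: [845,109] [768,215] [682] [671] [614,360] [514,456] → 6 disks.
Excess: 7 − 6 = 1.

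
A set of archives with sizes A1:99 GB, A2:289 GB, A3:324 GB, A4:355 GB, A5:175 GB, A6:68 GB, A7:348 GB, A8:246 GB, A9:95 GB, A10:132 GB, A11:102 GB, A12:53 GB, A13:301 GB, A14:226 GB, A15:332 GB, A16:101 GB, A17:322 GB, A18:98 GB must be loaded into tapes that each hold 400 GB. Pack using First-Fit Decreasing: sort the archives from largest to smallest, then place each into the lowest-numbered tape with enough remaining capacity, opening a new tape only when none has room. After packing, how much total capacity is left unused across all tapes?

334

Sorted descending: 355, 348, 332, 324, 322, 301, 289, 246, 226, 175, 132, 102, 101, 99, 98, 95, 68, 53.
tape 1: place 355 GB, 45 GB left
tape 2: place 348 GB, 52 GB left
tape 3: place 332 GB, 68 GB left
tape 4: place 324 GB, 76 GB left
tape 5: place 322 GB, 78 GB left
tape 6: place 301 GB, 99 GB left
tape 7: place 289 GB, 111 GB left
tape 8: place 246 GB, 154 GB left
tape 9: place 226 GB, 174 GB left
tape 10: place 175 GB, 225 GB left
tape 8: place 132 GB, 22 GB left
tape 7: place 102 GB, 9 GB left
tape 9: place 101 GB, 73 GB left
tape 6: place 99 GB, 0 GB left
tape 10: place 98 GB, 127 GB left
tape 10: place 95 GB, 32 GB left
tape 3: place 68 GB, 0 GB left
tape 4: place 53 GB, 23 GB left
10 tapes × 400 GB = 4000 GB; used 3666 GB; unused 334 GB.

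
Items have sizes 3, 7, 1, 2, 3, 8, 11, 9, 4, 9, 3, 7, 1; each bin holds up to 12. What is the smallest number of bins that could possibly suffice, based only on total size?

6

Total size = 3 + 7 + 1 + 2 + 3 + 8 + 11 + 9 + 4 + 9 + 3 + 7 + 1 = 68.
⌈68 / 12⌉ = 6.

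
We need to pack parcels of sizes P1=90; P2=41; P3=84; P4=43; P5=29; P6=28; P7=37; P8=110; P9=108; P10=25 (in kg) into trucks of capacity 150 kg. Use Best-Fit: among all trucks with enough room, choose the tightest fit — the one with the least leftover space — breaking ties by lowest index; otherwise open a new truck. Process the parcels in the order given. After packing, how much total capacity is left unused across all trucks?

155

Put P1 (90 kg) in truck 1; 60 kg remain.
Put P2 (41 kg) in truck 1; 19 kg remain.
Put P3 (84 kg) in truck 2; 66 kg remain.
Put P4 (43 kg) in truck 2; 23 kg remain.
Put P5 (29 kg) in truck 3; 121 kg remain.
Put P6 (28 kg) in truck 3; 93 kg remain.
Put P7 (37 kg) in truck 3; 56 kg remain.
Put P8 (110 kg) in truck 4; 40 kg remain.
Put P9 (108 kg) in truck 5; 42 kg remain.
Put P10 (25 kg) in truck 4; 15 kg remain.
5 trucks × 150 kg = 750 kg; used 595 kg; unused 155 kg.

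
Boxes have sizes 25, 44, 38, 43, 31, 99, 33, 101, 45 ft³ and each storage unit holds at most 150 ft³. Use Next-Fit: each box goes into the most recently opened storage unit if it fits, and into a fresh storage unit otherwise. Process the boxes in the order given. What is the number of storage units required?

4 storage units

storage unit 1: place 25 ft³, 125 ft³ left
storage unit 1: place 44 ft³, 81 ft³ left
storage unit 1: place 38 ft³, 43 ft³ left
storage unit 1: place 43 ft³, 0 ft³ left
storage unit 2: place 31 ft³, 119 ft³ left
storage unit 2: place 99 ft³, 20 ft³ left
storage unit 3: place 33 ft³, 117 ft³ left
storage unit 3: place 101 ft³, 16 ft³ left
storage unit 4: place 45 ft³, 105 ft³ left
Final storage units: [25,44,38,43] [31,99] [33,101] [45].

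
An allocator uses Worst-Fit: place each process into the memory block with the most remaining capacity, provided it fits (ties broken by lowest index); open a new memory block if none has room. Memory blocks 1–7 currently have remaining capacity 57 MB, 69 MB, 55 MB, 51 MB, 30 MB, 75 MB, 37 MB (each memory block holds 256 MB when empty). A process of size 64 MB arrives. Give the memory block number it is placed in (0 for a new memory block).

Memory blocks with room: memory block 2 (69 MB), memory block 6 (75 MB).
Most room is memory block 6 with 75 MB free.

6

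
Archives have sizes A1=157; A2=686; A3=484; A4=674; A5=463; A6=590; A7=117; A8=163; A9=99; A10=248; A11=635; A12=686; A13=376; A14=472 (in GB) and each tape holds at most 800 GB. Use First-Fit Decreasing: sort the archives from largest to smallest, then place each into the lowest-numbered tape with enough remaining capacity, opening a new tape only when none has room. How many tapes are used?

9 tapes

Sorted descending: 686, 686, 674, 635, 590, 484, 472, 463, 376, 248, 163, 157, 117, 99.
686 GB → tape 1 (remaining 114 GB)
686 GB → tape 2 (remaining 114 GB)
674 GB → tape 3 (remaining 126 GB)
635 GB → tape 4 (remaining 165 GB)
590 GB → tape 5 (remaining 210 GB)
484 GB → tape 6 (remaining 316 GB)
472 GB → tape 7 (remaining 328 GB)
463 GB → tape 8 (remaining 337 GB)
376 GB → tape 9 (remaining 424 GB)
248 GB → tape 6 (remaining 68 GB)
163 GB → tape 4 (remaining 2 GB)
157 GB → tape 5 (remaining 53 GB)
117 GB → tape 3 (remaining 9 GB)
99 GB → tape 1 (remaining 15 GB)
Final tapes: [686,99] [686] [674,117] [635,163] [590,157] [484,248] [472] [463] [376].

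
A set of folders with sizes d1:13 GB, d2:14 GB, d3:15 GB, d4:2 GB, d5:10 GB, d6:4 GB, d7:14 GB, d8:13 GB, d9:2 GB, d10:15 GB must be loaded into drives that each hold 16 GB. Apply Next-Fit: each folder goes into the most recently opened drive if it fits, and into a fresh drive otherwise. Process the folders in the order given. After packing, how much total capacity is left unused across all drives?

10

Put d1 (13 GB) in drive 1; 3 GB remain.
Put d2 (14 GB) in drive 2; 2 GB remain.
Put d3 (15 GB) in drive 3; 1 GB remain.
Put d4 (2 GB) in drive 4; 14 GB remain.
Put d5 (10 GB) in drive 4; 4 GB remain.
Put d6 (4 GB) in drive 4; 0 GB remain.
Put d7 (14 GB) in drive 5; 2 GB remain.
Put d8 (13 GB) in drive 6; 3 GB remain.
Put d9 (2 GB) in drive 6; 1 GB remain.
Put d10 (15 GB) in drive 7; 1 GB remain.
7 drives × 16 GB = 112 GB; used 102 GB; unused 10 GB.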